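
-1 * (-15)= 15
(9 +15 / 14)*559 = 78819 / 14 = 5629.93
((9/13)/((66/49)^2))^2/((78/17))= 98001617/3087962592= 0.03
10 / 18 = 5 / 9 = 0.56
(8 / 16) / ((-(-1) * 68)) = 1 / 136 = 0.01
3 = 3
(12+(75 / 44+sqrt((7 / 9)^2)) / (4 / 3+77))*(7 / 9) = 2612561 / 279180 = 9.36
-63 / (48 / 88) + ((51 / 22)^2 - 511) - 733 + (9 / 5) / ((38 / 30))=-12439475 / 9196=-1352.70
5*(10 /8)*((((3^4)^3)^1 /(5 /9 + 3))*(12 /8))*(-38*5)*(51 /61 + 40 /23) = -123126177353625 /179584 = -685618860.00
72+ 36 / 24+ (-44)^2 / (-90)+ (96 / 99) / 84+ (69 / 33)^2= 56.37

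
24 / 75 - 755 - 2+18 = -18467 / 25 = -738.68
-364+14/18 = -3269/9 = -363.22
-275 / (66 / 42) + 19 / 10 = -1731 / 10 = -173.10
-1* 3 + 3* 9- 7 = 17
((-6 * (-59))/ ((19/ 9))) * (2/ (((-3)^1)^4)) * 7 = 1652/ 57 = 28.98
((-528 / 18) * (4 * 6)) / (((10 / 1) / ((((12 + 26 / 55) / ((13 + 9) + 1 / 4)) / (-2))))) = 43904 / 2225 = 19.73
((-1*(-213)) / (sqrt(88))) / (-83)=-213*sqrt(22) / 3652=-0.27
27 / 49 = 0.55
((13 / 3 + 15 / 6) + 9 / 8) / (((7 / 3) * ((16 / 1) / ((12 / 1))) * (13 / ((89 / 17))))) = 50997 / 49504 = 1.03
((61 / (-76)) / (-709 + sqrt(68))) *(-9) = -389241 / 38198588-549 *sqrt(17) / 19099294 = -0.01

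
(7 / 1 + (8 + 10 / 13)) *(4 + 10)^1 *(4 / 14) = 820 / 13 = 63.08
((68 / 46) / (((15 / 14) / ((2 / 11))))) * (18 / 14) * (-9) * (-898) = 3297456 / 1265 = 2606.68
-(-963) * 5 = 4815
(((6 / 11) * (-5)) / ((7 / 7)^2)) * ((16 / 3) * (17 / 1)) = -2720 / 11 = -247.27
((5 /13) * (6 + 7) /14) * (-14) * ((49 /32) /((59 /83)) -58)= 527185 /1888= 279.23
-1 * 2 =-2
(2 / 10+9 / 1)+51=301 / 5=60.20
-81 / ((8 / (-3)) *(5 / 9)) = 2187 / 40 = 54.68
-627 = -627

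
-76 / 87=-0.87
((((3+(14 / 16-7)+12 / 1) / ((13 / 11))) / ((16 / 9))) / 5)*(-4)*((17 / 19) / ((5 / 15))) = -358479 / 39520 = -9.07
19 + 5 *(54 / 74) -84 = -2270 / 37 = -61.35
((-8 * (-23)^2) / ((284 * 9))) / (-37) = 1058 / 23643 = 0.04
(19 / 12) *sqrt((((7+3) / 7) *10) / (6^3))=95 *sqrt(42) / 1512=0.41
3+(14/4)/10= 67/20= 3.35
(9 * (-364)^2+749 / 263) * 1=313618781 / 263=1192466.85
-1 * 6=-6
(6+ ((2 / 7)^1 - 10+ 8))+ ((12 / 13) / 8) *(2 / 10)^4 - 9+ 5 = 32521 / 113750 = 0.29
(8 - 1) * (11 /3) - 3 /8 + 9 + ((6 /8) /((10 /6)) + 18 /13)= 56357 /1560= 36.13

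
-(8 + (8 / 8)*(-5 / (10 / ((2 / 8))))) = -63 / 8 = -7.88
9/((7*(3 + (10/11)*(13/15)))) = 297/875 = 0.34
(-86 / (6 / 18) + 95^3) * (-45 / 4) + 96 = -38569881 / 4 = -9642470.25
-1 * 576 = -576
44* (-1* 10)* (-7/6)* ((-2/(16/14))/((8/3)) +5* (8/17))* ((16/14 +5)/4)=2182895/1632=1337.56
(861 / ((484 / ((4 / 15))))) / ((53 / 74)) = 21238 / 32065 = 0.66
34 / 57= 0.60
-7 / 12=-0.58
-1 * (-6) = 6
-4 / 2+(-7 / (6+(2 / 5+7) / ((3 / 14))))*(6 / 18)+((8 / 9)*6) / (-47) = -186119 / 85728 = -2.17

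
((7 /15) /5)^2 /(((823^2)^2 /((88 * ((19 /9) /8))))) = 10241 /23225462820950625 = 0.00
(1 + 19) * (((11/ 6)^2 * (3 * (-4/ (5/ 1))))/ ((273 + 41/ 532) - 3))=-257488/ 431043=-0.60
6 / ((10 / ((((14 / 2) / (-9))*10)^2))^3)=235298000 / 177147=1328.26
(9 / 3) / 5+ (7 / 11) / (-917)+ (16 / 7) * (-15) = -33.69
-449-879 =-1328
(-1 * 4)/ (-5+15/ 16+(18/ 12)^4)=-4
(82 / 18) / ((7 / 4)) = 164 / 63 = 2.60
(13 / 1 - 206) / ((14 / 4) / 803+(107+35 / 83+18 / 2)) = -25726514 / 15519359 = -1.66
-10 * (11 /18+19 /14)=-1240 /63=-19.68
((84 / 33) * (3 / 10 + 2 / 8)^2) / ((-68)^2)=77 / 462400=0.00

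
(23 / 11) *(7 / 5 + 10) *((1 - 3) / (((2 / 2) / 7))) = -18354 / 55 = -333.71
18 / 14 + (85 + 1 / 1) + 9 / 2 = 1285 / 14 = 91.79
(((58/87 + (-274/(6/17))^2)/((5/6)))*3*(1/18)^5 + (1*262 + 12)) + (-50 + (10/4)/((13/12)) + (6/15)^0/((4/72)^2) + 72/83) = 2815253017073/5097109680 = 552.32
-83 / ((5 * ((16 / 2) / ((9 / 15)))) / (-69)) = 17181 / 200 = 85.90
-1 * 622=-622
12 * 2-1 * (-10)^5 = 100024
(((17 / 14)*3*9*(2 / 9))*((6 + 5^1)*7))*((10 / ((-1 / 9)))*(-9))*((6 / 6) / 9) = 50490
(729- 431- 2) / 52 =74 / 13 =5.69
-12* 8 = -96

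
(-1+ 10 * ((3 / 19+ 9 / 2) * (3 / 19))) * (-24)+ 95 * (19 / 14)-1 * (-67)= 219439 / 5054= 43.42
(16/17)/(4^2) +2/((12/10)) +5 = 343/51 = 6.73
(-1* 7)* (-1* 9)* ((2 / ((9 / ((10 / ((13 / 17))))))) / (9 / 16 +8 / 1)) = 38080 / 1781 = 21.38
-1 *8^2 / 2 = -32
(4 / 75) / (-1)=-4 / 75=-0.05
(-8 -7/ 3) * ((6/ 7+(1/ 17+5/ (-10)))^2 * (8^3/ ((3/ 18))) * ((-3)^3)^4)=-41335872120576/ 14161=-2918993864.88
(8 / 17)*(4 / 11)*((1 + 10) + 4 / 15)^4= 26103383072 / 9466875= 2757.34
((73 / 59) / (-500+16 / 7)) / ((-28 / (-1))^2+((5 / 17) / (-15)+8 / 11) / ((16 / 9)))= -0.00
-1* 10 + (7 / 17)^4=-832809 / 83521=-9.97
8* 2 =16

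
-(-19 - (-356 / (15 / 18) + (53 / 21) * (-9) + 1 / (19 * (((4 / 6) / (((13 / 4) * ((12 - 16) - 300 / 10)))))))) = -1169437 / 2660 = -439.64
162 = 162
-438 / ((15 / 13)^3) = -320762 / 1125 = -285.12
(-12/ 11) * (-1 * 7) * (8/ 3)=224/ 11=20.36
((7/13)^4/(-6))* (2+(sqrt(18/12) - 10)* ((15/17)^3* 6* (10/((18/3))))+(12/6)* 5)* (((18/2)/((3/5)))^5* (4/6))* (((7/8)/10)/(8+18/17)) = 705358276875/181590838 - 683722265625* sqrt(6)/2905453408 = 3307.90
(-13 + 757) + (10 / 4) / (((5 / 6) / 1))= 747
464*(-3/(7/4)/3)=-1856/7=-265.14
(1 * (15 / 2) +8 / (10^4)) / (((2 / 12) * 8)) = 3516 / 625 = 5.63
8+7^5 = 16815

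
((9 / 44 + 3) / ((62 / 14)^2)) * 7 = 48363 / 42284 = 1.14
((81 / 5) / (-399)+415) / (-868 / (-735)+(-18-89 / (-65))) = -10761972 / 400691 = -26.86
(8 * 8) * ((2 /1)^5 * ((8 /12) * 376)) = 1540096 /3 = 513365.33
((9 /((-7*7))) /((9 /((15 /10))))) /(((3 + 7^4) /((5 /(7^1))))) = -15 /1649144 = -0.00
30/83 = 0.36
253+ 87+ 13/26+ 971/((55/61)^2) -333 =7271557/6050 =1201.91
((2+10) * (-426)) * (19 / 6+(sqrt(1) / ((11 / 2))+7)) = -581916 / 11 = -52901.45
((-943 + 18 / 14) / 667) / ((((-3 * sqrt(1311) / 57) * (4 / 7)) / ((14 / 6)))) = 11536 * sqrt(1311) / 138069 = 3.03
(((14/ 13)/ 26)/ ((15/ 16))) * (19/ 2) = 1064/ 2535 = 0.42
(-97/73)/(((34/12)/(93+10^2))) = -112326/1241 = -90.51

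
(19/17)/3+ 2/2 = 70/51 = 1.37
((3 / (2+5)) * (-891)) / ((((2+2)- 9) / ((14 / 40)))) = 2673 / 100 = 26.73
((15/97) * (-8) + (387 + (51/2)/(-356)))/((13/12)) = 356.02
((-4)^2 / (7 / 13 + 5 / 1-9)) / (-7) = 208 / 315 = 0.66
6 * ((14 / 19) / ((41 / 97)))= 10.46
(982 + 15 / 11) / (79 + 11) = 10.93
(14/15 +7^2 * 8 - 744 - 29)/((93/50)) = -57010/279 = -204.34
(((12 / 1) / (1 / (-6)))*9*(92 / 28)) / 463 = -14904 / 3241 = -4.60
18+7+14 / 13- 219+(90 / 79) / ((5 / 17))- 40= -235234 / 1027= -229.05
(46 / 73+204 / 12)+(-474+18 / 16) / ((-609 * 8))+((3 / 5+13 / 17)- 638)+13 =-48845499399 / 80615360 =-605.91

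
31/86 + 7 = 633/86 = 7.36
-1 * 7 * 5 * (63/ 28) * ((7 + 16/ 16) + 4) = -945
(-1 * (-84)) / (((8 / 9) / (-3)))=-567 / 2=-283.50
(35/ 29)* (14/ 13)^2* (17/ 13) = 116620/ 63713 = 1.83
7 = 7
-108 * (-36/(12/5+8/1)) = 4860/13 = 373.85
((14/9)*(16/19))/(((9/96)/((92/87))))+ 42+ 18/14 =58.06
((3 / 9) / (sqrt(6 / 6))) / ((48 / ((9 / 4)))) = 1 / 64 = 0.02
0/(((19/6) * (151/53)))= 0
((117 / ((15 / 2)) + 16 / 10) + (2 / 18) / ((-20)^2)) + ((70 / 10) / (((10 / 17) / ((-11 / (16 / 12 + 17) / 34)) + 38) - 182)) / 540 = 588247 / 34200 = 17.20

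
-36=-36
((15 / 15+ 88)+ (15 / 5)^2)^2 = 9604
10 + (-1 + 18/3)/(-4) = 35/4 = 8.75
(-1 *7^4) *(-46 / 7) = 15778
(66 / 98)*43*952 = 192984 / 7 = 27569.14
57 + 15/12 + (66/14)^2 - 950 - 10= -172387/196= -879.53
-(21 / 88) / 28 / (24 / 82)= -41 / 1408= -0.03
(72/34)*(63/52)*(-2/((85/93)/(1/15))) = -35154/93925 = -0.37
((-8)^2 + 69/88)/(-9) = -5701/792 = -7.20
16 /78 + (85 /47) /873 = 110521 /533403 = 0.21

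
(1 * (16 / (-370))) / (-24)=1 / 555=0.00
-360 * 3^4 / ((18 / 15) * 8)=-6075 / 2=-3037.50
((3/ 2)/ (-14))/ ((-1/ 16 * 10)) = 6/ 35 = 0.17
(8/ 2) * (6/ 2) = 12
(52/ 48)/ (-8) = -13/ 96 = -0.14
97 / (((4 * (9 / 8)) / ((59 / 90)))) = 5723 / 405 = 14.13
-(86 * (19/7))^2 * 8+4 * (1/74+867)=-784019394/1813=-432443.13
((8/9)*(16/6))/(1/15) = 320/9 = 35.56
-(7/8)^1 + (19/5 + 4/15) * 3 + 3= 573/40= 14.32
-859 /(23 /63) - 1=-54140 /23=-2353.91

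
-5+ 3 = -2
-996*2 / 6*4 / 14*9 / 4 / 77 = -1494 / 539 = -2.77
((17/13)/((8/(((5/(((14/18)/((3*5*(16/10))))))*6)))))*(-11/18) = -8415/91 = -92.47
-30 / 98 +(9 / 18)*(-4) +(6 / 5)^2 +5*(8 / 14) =2439 / 1225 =1.99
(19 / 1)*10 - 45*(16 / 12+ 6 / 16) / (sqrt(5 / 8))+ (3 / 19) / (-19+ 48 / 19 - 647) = 798379 / 4202 - 123*sqrt(10) / 4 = 92.76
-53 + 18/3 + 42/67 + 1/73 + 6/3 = -216962/4891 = -44.36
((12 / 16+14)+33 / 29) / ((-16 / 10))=-9215 / 928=-9.93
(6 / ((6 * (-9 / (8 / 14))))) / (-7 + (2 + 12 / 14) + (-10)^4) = -4 / 629739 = -0.00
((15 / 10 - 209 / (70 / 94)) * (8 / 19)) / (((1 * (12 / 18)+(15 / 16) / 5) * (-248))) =0.55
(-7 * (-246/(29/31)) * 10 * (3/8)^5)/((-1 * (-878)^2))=-32429565/183137370112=-0.00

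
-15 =-15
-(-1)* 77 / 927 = 77 / 927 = 0.08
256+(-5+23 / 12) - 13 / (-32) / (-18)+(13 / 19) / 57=52588283 / 207936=252.91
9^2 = 81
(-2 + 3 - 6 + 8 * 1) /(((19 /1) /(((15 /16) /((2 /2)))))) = 45 /304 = 0.15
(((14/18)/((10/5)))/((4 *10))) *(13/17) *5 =91/2448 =0.04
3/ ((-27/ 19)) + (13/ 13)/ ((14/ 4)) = -115/ 63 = -1.83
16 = 16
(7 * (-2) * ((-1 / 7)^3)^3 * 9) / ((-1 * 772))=-9 / 2225213186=-0.00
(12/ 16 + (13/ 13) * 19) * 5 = 395/ 4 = 98.75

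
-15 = -15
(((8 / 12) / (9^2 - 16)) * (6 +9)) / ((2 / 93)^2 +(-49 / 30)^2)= 1729800 / 30000893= 0.06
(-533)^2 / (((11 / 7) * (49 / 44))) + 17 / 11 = 12500035 / 77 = 162338.12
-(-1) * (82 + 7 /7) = 83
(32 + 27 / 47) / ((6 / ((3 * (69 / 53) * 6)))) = 316917 / 2491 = 127.22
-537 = -537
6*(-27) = -162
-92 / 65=-1.42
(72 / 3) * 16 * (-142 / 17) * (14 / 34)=-381696 / 289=-1320.75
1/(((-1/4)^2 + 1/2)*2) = 8/9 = 0.89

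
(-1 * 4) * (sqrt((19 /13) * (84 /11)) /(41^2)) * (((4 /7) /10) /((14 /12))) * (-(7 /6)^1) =16 * sqrt(57057) /8413405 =0.00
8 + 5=13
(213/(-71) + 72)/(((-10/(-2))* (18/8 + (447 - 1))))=276/8965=0.03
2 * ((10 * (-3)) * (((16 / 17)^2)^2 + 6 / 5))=-9945672 / 83521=-119.08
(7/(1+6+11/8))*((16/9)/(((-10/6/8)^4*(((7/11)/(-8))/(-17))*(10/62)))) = 218829422592/209375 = 1045155.45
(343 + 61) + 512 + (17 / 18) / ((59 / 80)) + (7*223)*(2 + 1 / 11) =24422329 / 5841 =4181.19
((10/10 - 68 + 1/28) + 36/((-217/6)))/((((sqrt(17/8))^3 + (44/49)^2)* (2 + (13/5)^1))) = 8356592527360/6275218086931 - 5505730843060* sqrt(34)/6275218086931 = -3.78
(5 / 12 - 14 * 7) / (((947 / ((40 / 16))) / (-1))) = 5855 / 22728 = 0.26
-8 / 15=-0.53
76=76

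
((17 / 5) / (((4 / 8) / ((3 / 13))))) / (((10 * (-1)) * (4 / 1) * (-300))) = 0.00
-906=-906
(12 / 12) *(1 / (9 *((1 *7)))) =1 / 63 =0.02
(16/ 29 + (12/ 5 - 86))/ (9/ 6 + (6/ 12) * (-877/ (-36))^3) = -1123663104/ 97826584645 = -0.01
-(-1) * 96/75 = 32/25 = 1.28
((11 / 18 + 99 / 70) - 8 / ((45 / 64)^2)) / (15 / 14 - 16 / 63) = -401332 / 23175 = -17.32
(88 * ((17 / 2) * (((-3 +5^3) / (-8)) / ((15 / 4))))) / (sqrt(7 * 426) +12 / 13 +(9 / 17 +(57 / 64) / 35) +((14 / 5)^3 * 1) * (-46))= 127065995929600000 * sqrt(2982) / 42345293986474622097 +128122430864263763200 / 42345293986474622097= 3.19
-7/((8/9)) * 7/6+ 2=-7.19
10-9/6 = 17/2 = 8.50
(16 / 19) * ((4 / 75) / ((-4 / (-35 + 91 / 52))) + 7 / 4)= 2632 / 1425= 1.85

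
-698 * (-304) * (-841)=-178453472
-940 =-940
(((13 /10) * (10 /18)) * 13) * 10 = 845 /9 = 93.89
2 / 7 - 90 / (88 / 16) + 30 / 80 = -9673 / 616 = -15.70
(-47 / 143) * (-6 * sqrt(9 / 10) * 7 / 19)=2961 * sqrt(10) / 13585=0.69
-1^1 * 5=-5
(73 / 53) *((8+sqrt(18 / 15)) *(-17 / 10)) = -4964 / 265 - 1241 *sqrt(30) / 2650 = -21.30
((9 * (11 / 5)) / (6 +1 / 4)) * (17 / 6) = 1122 / 125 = 8.98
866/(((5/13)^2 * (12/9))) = 219531/50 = 4390.62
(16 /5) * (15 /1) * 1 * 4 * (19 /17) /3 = 1216 /17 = 71.53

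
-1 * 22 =-22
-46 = -46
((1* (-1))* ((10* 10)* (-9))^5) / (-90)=-6561000000000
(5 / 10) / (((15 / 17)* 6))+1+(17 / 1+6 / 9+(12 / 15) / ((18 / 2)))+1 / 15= 227 / 12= 18.92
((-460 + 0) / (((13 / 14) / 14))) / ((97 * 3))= -90160 / 3783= -23.83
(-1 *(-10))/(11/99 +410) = 90/3691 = 0.02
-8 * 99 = -792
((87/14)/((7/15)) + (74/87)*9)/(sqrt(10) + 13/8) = -1033084/223097 + 635744*sqrt(10)/223097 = 4.38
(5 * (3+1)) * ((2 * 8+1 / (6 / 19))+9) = 1690 / 3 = 563.33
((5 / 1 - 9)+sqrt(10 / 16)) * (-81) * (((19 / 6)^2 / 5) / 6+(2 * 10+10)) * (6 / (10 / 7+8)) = 687981 / 110 - 687981 * sqrt(10) / 1760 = 5018.24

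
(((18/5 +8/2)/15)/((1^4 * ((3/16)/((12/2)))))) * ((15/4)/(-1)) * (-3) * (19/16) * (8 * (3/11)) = 25992/55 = 472.58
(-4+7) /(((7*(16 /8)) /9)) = 27 /14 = 1.93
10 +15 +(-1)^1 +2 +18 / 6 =29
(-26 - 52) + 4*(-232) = -1006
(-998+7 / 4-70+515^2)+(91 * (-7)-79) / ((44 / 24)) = 11605801 / 44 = 263768.20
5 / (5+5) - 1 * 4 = -7 / 2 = -3.50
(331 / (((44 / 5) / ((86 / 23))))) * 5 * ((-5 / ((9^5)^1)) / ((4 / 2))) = -1779125 / 59757588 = -0.03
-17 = -17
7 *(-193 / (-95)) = 1351 / 95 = 14.22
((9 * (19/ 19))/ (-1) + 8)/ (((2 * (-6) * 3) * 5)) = 1/ 180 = 0.01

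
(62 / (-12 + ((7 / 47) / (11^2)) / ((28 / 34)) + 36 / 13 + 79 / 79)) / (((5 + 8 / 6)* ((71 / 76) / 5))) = -183348880 / 28797529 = -6.37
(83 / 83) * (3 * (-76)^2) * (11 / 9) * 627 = 13279024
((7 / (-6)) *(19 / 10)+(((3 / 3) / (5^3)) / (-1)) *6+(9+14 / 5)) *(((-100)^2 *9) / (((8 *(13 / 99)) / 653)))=13869690615 / 26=533449639.04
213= 213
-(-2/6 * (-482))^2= -232324/9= -25813.78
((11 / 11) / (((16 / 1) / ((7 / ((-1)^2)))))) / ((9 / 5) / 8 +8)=0.05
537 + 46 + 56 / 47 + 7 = 591.19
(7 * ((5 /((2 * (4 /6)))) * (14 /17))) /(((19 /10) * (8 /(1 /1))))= 3675 /2584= 1.42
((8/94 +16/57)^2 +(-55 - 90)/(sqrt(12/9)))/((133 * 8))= 17150/136363779 - 145 * sqrt(3)/2128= -0.12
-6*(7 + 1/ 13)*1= -552/ 13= -42.46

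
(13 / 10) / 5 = 13 / 50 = 0.26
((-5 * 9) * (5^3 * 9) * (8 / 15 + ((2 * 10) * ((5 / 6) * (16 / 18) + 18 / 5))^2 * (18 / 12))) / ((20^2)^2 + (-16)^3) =-7401125 / 2016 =-3671.19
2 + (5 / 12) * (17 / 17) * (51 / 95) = 169 / 76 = 2.22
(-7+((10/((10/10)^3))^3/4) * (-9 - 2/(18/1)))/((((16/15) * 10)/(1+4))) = -102815/96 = -1070.99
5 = 5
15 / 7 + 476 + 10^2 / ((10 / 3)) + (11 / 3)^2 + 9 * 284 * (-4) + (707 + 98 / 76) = -21531931 / 2394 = -8994.12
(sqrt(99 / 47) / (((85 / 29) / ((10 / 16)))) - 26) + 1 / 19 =-493 / 19 + 87*sqrt(517) / 6392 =-25.64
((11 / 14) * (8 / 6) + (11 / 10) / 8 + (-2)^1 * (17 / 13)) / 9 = -31237 / 196560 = -0.16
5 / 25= 0.20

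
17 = 17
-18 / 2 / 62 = -9 / 62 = -0.15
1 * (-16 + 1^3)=-15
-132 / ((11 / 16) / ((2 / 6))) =-64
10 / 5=2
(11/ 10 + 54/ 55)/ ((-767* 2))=-229/ 168740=-0.00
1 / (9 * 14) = 1 / 126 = 0.01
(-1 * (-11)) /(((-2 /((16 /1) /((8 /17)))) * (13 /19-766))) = 3553 /14541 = 0.24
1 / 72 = 0.01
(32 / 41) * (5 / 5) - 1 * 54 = -2182 / 41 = -53.22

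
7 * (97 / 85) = 7.99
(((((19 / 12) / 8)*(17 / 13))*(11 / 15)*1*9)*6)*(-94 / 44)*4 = -45543 / 520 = -87.58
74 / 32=37 / 16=2.31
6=6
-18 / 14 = -9 / 7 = -1.29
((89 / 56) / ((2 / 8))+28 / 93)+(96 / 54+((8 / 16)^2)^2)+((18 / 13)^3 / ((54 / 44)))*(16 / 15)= 3709136897 / 343259280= 10.81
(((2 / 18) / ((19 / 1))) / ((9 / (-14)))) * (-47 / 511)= 94 / 112347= 0.00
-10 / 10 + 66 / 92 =-13 / 46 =-0.28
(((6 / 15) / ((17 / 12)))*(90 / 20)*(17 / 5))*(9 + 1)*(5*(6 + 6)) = 2592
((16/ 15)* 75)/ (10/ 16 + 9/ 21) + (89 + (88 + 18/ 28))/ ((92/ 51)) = 174.41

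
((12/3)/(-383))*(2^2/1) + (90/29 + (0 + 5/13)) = 497613/144391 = 3.45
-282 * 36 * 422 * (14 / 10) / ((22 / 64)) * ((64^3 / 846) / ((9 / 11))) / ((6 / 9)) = -9911979212.80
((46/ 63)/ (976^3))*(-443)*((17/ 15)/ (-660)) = 173213/ 289931365785600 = 0.00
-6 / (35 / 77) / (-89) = 66 / 445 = 0.15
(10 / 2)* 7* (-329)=-11515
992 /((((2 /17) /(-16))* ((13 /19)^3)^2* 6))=-3173526948736 /14480427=-219159.76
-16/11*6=-96/11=-8.73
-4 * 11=-44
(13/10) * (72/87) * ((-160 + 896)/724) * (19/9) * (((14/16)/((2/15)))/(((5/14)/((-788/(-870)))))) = 438709544/11416575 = 38.43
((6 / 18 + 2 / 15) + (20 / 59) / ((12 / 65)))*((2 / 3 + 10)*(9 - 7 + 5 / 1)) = 456512 / 2655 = 171.94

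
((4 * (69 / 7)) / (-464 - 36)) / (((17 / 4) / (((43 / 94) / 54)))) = -989 / 6292125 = -0.00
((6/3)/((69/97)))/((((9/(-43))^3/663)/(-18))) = 6817566236/1863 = 3659455.84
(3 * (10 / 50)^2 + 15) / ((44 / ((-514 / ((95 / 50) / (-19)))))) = 97146 / 55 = 1766.29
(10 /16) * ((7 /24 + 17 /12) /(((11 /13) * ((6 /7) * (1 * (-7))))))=-2665 /12672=-0.21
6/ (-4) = -3/ 2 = -1.50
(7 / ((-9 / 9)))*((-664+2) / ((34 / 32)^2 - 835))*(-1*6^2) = 4745216 / 23719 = 200.06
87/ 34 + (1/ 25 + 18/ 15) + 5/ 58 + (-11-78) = -1049042/ 12325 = -85.11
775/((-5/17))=-2635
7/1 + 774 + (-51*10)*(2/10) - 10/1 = 669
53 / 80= 0.66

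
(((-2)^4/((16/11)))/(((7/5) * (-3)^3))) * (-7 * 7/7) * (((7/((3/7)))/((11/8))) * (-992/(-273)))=277760/3159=87.93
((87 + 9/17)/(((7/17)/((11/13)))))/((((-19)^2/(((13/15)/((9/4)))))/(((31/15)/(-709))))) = -676544/1209359025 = -0.00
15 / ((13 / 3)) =45 / 13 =3.46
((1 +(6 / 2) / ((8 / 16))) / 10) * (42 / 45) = 49 / 75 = 0.65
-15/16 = -0.94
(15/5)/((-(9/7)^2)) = -49/27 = -1.81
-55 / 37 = -1.49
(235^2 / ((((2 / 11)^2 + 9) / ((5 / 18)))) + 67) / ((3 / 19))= 659856377 / 59022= 11179.84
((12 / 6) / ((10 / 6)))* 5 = 6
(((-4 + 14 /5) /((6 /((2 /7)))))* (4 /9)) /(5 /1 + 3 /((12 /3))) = -32 /7245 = -0.00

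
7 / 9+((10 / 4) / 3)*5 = 89 / 18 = 4.94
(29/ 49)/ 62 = 0.01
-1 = -1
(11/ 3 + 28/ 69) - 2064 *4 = -569383/ 69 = -8251.93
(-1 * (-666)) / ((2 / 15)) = 4995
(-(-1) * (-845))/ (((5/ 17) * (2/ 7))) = -20111/ 2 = -10055.50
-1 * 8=-8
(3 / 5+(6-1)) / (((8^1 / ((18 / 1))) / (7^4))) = 151263 / 5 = 30252.60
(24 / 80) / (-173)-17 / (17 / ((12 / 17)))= -20811 / 29410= -0.71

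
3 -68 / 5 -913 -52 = -4878 / 5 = -975.60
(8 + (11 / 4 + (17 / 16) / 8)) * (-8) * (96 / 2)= -4179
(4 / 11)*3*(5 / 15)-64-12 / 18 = -2122 / 33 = -64.30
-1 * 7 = -7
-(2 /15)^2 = -4 /225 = -0.02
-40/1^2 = -40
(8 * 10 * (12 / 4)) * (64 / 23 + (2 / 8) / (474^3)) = 136315422835 / 204118146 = 667.83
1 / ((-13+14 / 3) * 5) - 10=-1253 / 125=-10.02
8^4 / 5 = 4096 / 5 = 819.20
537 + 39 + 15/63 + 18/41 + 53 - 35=512017/861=594.68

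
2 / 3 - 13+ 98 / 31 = -853 / 93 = -9.17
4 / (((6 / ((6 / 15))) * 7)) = 4 / 105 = 0.04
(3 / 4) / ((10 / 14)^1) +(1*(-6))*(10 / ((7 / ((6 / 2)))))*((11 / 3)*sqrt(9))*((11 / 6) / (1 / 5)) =-2591.81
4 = 4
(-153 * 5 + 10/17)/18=-12995/306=-42.47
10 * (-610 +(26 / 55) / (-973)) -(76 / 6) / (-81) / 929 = -14738649192230 / 2416170141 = -6100.00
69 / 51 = 23 / 17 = 1.35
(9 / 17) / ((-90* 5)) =-1 / 850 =-0.00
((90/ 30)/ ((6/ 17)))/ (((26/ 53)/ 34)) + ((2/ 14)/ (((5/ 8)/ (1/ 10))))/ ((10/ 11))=13402947/ 22750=589.14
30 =30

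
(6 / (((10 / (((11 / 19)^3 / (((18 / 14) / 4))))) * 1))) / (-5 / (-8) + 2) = 42592 / 308655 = 0.14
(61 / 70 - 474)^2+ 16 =1096946561 / 4900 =223866.65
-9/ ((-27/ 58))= 58/ 3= 19.33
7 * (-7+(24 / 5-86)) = -3087 / 5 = -617.40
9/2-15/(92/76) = -7.89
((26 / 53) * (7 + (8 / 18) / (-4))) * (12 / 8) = 5.07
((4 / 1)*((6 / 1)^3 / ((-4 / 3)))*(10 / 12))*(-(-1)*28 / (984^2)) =-105 / 6724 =-0.02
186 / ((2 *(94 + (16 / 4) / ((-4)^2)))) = 372 / 377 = 0.99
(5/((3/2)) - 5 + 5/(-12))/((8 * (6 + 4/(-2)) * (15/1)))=-5/1152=-0.00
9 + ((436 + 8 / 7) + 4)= 3151 / 7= 450.14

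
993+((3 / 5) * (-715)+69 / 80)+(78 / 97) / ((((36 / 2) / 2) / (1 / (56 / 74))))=92069233 / 162960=564.98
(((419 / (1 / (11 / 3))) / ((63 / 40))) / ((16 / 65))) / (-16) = -1497925 / 6048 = -247.67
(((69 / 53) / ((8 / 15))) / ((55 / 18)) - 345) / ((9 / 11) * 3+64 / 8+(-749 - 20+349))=802677 / 955060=0.84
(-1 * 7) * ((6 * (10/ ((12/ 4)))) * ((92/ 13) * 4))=-51520/ 13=-3963.08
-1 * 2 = -2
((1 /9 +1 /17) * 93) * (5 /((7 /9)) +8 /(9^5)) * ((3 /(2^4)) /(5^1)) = 1070876183 /281073240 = 3.81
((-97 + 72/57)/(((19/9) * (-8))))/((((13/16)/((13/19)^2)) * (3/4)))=567528/130321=4.35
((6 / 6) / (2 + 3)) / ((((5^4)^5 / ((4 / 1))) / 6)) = 24 / 476837158203125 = 0.00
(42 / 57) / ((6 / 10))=70 / 57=1.23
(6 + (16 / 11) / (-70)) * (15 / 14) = 6.41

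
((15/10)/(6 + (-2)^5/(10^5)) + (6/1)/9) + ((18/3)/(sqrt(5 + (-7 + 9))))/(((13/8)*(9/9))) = 103121/112494 + 48*sqrt(7)/91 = 2.31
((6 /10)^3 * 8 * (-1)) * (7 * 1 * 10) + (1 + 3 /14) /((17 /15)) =-41961 /350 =-119.89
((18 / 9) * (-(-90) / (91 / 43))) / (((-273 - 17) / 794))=-614556 / 2639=-232.87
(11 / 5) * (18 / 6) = 33 / 5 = 6.60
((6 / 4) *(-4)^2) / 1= 24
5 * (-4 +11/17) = -285/17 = -16.76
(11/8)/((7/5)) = 55/56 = 0.98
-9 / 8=-1.12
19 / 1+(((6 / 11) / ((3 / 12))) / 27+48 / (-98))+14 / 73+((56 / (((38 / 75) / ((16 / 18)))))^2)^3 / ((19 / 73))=88585501362313522752936158921 / 25639783888221657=3455001873202.52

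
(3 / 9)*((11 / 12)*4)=11 / 9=1.22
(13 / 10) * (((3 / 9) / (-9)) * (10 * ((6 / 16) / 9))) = -0.02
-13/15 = -0.87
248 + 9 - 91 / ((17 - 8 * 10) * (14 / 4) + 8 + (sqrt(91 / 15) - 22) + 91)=257.65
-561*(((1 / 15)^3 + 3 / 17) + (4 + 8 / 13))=-39317806 / 14625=-2688.40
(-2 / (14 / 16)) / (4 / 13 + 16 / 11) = -572 / 441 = -1.30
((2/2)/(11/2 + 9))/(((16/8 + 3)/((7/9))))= 14/1305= 0.01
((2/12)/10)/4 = 1/240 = 0.00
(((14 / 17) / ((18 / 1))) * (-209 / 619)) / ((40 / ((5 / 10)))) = -1463 / 7576560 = -0.00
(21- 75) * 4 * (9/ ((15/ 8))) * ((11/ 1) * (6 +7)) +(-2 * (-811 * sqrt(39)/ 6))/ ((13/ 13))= -741312/ 5 +811 * sqrt(39)/ 3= -146574.17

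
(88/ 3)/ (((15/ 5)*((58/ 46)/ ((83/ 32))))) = 20999/ 1044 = 20.11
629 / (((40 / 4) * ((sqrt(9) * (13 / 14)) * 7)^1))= 629 / 195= 3.23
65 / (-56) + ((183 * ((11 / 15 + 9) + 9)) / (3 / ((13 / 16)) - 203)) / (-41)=-22046427 / 29744680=-0.74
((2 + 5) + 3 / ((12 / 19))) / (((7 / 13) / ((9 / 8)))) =5499 / 224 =24.55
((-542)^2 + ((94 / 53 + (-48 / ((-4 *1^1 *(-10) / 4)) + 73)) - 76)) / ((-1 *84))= -25948621 / 7420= -3497.12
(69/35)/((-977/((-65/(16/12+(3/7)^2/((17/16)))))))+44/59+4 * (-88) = -76192124361/216968252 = -351.17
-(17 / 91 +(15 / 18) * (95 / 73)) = -1.27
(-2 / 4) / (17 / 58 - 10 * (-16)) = -29 / 9297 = -0.00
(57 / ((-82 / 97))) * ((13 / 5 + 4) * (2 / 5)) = -178.01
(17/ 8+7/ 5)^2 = 19881/ 1600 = 12.43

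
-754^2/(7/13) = -7390708/7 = -1055815.43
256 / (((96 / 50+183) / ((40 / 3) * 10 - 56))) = 1484800 / 13869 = 107.06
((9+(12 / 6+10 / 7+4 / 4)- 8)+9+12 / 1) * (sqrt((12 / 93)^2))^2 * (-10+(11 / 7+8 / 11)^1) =-3.39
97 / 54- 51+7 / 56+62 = 2791 / 216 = 12.92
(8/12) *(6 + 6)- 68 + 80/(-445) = -60.18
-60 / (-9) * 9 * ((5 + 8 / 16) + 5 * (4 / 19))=7470 / 19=393.16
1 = 1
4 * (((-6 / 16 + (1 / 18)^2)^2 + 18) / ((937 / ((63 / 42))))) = 7616353 / 65575008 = 0.12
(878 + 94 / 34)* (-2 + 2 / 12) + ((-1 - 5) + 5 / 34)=-27550 / 17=-1620.59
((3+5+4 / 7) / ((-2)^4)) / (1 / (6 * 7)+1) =45 / 86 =0.52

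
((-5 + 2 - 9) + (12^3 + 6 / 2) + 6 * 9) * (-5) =-8865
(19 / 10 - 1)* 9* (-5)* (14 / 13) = -567 / 13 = -43.62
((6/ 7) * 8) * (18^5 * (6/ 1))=544195584/ 7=77742226.29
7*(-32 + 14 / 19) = -4158 / 19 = -218.84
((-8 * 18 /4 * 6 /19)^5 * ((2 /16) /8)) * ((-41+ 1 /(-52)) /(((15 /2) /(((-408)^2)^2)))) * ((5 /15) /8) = 18735980946648.09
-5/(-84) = 5/84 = 0.06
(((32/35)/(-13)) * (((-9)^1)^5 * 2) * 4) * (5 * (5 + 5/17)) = 1360488960/1547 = 879436.95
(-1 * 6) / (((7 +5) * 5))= -1 / 10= -0.10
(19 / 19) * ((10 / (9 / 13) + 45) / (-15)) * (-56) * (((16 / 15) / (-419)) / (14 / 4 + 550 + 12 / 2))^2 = 6135808 / 1335471121725075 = 0.00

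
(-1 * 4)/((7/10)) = -5.71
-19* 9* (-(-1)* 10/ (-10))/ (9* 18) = 19/ 18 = 1.06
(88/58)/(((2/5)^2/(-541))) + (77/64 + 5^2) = -9472967/1856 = -5103.97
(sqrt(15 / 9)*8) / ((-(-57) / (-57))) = -10.33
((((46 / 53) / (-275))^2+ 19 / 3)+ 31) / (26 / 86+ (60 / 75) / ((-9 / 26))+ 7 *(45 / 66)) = 6138396977784 / 454450904875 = 13.51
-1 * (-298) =298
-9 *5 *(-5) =225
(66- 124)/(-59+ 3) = 29/28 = 1.04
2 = 2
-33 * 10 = -330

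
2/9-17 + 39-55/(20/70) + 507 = 6061/18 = 336.72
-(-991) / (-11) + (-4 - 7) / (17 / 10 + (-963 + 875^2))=-7577818477 / 84113007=-90.09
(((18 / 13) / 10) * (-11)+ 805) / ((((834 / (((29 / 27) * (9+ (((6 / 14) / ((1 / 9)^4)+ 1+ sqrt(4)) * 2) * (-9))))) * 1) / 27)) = -89512413231 / 63245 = -1415327.90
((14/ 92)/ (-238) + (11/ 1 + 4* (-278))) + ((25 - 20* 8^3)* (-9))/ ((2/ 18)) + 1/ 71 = 91757213309/ 111044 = 826314.01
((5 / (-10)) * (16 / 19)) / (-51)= 8 / 969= 0.01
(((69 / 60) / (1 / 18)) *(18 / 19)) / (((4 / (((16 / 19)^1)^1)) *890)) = 3726 / 803225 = 0.00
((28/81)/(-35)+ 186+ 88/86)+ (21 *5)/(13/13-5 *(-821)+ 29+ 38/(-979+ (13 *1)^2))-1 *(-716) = 26336343986443/29164134240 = 903.04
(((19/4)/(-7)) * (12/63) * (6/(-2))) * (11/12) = 0.36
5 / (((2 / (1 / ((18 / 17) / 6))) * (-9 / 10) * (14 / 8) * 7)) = -1.28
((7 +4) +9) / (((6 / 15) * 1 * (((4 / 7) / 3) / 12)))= 3150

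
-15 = -15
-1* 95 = -95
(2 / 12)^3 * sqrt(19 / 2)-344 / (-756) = sqrt(38) / 432 + 86 / 189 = 0.47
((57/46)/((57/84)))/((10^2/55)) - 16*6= -21849/230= -95.00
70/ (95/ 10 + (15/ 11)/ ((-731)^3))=7.37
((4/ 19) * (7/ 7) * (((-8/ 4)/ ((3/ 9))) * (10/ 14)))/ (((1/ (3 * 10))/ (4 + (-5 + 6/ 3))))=-3600/ 133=-27.07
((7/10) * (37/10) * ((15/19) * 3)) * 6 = 6993/190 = 36.81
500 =500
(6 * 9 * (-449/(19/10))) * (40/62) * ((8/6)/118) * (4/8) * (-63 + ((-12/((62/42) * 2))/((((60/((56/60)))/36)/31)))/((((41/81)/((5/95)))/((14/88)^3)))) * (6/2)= 316905489429669/36031539599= 8795.22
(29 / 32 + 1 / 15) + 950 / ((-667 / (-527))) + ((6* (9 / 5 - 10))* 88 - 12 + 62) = -1129533247 / 320160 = -3528.03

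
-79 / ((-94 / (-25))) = -1975 / 94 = -21.01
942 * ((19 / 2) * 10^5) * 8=7159200000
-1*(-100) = 100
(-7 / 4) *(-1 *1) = 7 / 4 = 1.75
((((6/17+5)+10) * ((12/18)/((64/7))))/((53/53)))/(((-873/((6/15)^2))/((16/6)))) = -203/371025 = -0.00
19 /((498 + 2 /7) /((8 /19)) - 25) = 133 /8109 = 0.02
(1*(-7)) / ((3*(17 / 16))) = -112 / 51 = -2.20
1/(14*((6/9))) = 0.11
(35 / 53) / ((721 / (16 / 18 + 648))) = 29200 / 49131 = 0.59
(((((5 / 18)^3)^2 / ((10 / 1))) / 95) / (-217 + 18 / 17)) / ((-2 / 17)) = 180625 / 9489274447104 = 0.00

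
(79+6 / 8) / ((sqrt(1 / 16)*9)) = 319 / 9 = 35.44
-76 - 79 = -155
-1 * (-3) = 3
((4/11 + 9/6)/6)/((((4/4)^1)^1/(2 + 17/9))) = 1435/1188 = 1.21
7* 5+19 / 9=334 / 9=37.11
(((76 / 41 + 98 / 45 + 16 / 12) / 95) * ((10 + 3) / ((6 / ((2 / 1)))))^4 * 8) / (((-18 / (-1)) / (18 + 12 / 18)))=63324078272 / 383326425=165.20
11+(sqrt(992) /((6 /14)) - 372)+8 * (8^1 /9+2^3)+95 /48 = -41459 /144+28 * sqrt(62) /3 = -214.42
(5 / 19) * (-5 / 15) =-0.09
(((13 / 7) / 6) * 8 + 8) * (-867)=-63580 / 7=-9082.86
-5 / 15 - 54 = -163 / 3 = -54.33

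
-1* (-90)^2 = -8100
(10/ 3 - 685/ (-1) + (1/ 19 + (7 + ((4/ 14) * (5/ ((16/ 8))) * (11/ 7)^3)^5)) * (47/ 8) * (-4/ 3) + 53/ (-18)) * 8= -71101792003178353968464/ 13644477536891652171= -5211.03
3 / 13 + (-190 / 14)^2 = 117472 / 637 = 184.41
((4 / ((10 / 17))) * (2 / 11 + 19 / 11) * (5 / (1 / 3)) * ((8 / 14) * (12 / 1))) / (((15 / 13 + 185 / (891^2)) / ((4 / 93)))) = 49.76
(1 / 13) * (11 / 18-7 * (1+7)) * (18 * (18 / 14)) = -8973 / 91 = -98.60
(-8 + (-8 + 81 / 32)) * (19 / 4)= -8189 / 128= -63.98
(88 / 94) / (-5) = -44 / 235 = -0.19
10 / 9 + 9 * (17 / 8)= 1457 / 72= 20.24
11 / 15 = 0.73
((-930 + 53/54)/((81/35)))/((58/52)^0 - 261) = 1.54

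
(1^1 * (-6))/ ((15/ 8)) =-16/ 5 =-3.20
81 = 81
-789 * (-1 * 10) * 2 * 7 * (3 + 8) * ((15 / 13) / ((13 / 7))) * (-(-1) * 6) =765487800 / 169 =4529513.61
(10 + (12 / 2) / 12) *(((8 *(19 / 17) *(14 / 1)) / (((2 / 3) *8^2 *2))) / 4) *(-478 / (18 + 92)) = -2002581 / 119680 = -16.73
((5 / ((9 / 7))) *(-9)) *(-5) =175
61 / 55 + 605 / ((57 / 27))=300634 / 1045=287.69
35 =35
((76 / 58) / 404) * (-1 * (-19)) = 361 / 5858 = 0.06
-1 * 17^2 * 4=-1156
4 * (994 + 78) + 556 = 4844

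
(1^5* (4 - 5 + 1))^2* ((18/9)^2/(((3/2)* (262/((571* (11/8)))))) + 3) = 0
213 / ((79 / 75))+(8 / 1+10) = 17397 / 79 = 220.22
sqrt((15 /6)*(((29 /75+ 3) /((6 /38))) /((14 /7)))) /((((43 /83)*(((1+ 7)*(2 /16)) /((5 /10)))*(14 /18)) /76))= 4731*sqrt(24130) /1505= 488.31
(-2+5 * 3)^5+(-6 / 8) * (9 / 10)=14851693 / 40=371292.32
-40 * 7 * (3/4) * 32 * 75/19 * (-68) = 34272000/19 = 1803789.47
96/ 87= 32/ 29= 1.10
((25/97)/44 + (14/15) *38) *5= 2270951/12804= 177.36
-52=-52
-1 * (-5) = 5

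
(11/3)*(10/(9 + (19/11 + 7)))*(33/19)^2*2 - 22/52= 113157/9386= 12.06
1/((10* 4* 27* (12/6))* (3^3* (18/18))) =0.00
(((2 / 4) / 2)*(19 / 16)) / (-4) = -19 / 256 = -0.07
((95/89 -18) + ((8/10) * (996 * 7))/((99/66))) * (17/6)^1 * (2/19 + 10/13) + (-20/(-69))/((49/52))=3408357178916/371622615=9171.55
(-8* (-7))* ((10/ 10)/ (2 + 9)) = 56/ 11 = 5.09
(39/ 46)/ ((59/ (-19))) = -741/ 2714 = -0.27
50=50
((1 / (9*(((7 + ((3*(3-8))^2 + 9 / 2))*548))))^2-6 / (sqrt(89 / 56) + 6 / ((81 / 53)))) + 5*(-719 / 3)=-921382952267938924333 / 767795234076828540 + 8748*sqrt(1246) / 564335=-1199.49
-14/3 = -4.67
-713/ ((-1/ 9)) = 6417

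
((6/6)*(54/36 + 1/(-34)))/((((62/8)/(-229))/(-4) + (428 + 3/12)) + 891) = 91600/82173971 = 0.00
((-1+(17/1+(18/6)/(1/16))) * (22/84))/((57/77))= 3872/171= 22.64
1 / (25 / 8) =8 / 25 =0.32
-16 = -16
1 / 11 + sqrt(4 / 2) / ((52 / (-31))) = -0.75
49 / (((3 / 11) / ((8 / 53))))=4312 / 159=27.12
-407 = -407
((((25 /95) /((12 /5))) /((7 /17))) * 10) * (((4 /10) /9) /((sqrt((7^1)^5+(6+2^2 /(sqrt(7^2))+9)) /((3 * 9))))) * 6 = 1275 * sqrt(824306) /7830907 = 0.15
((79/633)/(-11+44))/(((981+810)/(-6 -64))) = -5530/37412199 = -0.00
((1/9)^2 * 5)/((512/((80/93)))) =25/241056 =0.00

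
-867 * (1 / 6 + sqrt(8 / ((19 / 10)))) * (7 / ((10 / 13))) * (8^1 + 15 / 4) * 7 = -25957113 * sqrt(95) / 190 - 8652371 / 80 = -1439726.44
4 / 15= 0.27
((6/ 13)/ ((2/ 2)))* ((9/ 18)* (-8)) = -24/ 13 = -1.85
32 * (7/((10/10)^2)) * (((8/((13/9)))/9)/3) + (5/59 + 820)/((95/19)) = 483131/2301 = 209.97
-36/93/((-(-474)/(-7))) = 14/2449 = 0.01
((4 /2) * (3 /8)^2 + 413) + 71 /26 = 173061 /416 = 416.01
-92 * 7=-644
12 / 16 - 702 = -2805 / 4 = -701.25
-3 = -3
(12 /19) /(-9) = -4 /57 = -0.07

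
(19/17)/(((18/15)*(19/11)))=0.54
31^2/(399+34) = 961/433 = 2.22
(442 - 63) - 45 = 334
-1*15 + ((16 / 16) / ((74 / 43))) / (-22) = -24463 / 1628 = -15.03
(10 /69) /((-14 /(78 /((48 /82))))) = -2665 /1932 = -1.38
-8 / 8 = -1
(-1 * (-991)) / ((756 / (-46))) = -22793 / 378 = -60.30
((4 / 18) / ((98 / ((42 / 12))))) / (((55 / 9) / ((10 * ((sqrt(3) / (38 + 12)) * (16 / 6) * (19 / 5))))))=76 * sqrt(3) / 28875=0.00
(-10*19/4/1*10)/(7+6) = -475/13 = -36.54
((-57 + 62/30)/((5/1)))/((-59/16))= 13184/4425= 2.98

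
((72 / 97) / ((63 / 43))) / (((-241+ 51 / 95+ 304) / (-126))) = -49020 / 48791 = -1.00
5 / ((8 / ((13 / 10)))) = 0.81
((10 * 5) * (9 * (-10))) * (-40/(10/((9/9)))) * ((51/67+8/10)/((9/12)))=2510400/67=37468.66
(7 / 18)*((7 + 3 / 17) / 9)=427 / 1377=0.31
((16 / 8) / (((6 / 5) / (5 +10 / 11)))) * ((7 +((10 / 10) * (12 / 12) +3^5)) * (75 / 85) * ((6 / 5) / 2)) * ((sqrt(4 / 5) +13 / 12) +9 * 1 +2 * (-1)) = 97890 * sqrt(5) / 187 +7912775 / 748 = 11749.10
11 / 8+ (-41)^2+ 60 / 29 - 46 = 1638.44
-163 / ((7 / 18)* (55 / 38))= -289.59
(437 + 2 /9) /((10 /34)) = 13379 /9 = 1486.56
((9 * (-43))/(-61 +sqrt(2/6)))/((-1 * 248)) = -70821/2768176 - 387 * sqrt(3)/2768176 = -0.03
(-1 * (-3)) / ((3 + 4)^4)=3 / 2401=0.00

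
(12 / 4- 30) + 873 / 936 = -2711 / 104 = -26.07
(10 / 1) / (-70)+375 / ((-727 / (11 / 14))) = -797 / 1454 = -0.55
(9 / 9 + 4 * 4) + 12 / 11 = 199 / 11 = 18.09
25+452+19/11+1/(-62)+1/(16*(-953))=2489090803/5199568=478.71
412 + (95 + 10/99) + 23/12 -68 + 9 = 178207/396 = 450.02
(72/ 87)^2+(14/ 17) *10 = 127532/ 14297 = 8.92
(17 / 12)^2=289 / 144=2.01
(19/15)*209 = 3971/15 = 264.73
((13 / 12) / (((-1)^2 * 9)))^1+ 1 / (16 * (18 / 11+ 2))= 2377 / 17280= 0.14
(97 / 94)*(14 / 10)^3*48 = 798504 / 5875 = 135.92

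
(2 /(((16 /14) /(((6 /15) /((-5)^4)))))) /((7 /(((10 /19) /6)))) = 1 /71250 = 0.00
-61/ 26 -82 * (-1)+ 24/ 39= 2087/ 26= 80.27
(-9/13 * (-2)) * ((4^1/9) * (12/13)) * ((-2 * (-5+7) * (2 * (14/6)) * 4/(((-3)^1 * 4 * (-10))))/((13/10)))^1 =-1792/6591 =-0.27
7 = 7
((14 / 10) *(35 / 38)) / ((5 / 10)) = 49 / 19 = 2.58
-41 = -41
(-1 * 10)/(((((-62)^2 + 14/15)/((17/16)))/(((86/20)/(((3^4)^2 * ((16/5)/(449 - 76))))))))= -6816575/32290057728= -0.00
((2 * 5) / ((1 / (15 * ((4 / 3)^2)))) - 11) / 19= 767 / 57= 13.46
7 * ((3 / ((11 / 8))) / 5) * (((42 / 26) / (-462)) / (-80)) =21 / 157300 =0.00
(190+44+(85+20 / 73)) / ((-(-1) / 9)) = 209763 / 73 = 2873.47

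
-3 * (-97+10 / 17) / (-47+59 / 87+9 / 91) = -38927889 / 6221099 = -6.26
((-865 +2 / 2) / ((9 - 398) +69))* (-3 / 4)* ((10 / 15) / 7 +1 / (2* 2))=-783 / 1120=-0.70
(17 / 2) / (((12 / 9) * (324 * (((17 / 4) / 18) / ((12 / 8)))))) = 1 / 8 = 0.12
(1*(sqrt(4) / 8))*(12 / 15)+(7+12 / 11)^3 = 3526176 / 6655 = 529.85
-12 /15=-4 /5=-0.80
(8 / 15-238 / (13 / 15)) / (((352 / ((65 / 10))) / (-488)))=1630103 / 660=2469.85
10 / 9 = 1.11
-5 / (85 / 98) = -98 / 17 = -5.76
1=1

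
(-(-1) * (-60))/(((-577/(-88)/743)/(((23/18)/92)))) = -163460/1731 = -94.43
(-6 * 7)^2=1764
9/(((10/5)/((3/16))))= 27/32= 0.84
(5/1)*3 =15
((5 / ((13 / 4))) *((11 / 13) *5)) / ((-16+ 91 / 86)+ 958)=8600 / 1246037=0.01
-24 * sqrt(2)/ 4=-6 * sqrt(2)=-8.49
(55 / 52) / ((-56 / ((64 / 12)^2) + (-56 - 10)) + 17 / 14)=-3080 / 194389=-0.02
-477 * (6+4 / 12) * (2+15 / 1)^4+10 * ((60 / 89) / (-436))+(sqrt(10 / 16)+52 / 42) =-51402259288385 / 203721+sqrt(10) / 4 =-252316938.99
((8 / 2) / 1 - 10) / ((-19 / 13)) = 78 / 19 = 4.11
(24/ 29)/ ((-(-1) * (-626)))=-12/ 9077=-0.00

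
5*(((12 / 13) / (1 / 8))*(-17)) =-627.69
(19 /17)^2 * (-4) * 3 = -4332 /289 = -14.99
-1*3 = -3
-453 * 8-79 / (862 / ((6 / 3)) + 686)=-4048087 / 1117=-3624.07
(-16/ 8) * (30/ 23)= -60/ 23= -2.61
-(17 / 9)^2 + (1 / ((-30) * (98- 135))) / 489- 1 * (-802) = 3900428639 / 4885110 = 798.43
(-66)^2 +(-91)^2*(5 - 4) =12637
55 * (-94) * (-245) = 1266650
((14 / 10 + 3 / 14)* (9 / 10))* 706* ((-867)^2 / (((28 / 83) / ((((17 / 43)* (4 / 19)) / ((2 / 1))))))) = 380768371894179 / 4003300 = 95113624.23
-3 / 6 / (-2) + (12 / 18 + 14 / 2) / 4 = 13 / 6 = 2.17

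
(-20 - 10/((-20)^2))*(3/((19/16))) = -50.59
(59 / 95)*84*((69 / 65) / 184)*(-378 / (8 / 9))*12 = -18967851 / 12350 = -1535.86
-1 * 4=-4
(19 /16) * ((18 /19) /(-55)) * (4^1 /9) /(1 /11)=-1 /10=-0.10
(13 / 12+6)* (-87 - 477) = -3995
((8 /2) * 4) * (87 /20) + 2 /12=2093 /30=69.77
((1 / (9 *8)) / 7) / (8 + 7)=1 / 7560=0.00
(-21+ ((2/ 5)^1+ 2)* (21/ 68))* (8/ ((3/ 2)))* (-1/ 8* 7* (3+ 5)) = 64288/ 85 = 756.33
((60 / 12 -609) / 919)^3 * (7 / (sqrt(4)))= -771221024 / 776151559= -0.99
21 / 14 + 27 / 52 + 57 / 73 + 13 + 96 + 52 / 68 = 7264029 / 64532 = 112.56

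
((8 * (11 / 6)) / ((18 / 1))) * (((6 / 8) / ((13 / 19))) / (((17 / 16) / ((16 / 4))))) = 6688 / 1989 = 3.36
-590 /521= -1.13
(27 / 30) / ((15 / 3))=9 / 50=0.18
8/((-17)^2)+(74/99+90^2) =231771278/28611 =8100.78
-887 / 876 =-1.01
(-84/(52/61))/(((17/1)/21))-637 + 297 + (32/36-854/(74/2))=-35612843/73593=-483.92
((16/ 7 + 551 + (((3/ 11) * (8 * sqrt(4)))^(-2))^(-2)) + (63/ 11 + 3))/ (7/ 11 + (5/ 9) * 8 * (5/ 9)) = 7675392897/ 25780139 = 297.73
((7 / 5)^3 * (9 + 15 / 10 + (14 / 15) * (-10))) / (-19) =-2401 / 14250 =-0.17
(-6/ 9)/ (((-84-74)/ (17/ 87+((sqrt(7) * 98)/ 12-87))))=-7552/ 20619+49 * sqrt(7)/ 1422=-0.28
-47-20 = -67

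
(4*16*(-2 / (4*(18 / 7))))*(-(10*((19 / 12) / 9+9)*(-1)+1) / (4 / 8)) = -548912 / 243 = -2258.90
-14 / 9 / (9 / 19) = -266 / 81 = -3.28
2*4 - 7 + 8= 9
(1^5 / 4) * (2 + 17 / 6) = 29 / 24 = 1.21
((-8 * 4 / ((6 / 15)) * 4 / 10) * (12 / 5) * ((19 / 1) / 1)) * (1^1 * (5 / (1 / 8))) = -58368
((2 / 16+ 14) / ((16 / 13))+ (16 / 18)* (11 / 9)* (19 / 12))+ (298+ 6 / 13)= 126019643 / 404352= 311.66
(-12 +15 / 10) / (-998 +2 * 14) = 21 / 1940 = 0.01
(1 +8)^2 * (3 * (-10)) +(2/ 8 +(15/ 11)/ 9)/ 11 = -3528307/ 1452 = -2429.96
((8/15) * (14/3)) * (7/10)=392/225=1.74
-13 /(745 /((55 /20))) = -143 /2980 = -0.05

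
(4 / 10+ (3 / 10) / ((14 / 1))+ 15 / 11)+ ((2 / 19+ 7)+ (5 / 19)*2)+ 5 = 14.42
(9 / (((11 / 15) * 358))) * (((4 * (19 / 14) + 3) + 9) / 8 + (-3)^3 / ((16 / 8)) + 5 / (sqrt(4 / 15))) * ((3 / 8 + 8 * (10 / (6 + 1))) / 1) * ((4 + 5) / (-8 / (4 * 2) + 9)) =-254587455 / 49398272 + 4015575 * sqrt(15) / 3528448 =-0.75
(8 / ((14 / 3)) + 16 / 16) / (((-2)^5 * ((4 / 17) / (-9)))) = 2907 / 896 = 3.24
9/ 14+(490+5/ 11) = 75629/ 154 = 491.10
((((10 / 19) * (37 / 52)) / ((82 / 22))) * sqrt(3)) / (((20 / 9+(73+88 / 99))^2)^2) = 2670327 * sqrt(3) / 891873145211750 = 0.00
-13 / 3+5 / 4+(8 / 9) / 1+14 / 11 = -365 / 396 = -0.92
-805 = -805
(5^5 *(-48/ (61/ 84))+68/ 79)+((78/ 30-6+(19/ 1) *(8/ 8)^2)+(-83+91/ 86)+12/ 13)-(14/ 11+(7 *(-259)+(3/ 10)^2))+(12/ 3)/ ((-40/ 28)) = -606902806323049/ 2963203100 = -204813.10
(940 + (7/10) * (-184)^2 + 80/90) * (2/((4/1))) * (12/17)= 2217608/255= 8696.50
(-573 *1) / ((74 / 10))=-2865 / 37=-77.43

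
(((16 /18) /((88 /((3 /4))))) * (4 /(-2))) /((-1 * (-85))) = -1 /5610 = -0.00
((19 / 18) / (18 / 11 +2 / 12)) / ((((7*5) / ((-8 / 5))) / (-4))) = 6688 / 62475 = 0.11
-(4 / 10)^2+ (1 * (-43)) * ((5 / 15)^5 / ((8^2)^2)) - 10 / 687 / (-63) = -6374550361 / 39887769600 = -0.16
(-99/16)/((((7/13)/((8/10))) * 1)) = -1287/140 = -9.19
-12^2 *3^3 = -3888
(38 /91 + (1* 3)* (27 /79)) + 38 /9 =366539 /64701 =5.67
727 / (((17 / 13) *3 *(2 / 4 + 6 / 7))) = 132314 / 969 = 136.55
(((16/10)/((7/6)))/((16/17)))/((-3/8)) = -136/35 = -3.89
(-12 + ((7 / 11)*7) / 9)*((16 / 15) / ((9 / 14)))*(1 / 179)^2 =-255136 / 428227965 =-0.00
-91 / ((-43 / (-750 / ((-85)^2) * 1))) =-2730 / 12427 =-0.22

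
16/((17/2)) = 32/17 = 1.88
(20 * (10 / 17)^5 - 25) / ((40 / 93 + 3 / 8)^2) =-18541477108800 / 509446111457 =-36.40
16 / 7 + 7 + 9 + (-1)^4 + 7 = 184 / 7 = 26.29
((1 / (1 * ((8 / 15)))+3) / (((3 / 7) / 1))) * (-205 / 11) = -18655 / 88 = -211.99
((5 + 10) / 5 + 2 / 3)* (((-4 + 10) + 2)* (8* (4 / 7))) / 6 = 1408 / 63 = 22.35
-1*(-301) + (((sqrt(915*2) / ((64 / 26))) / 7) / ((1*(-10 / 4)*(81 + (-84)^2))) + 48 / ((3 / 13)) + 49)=558- sqrt(1830) / 307440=558.00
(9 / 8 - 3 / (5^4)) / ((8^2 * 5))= 5601 / 1600000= 0.00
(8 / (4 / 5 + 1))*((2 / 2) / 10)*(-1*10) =-40 / 9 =-4.44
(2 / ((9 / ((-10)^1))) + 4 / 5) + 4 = 116 / 45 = 2.58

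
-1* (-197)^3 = 7645373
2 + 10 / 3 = 16 / 3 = 5.33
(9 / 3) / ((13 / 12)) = 36 / 13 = 2.77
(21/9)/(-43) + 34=4379/129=33.95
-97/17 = -5.71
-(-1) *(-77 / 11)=-7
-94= -94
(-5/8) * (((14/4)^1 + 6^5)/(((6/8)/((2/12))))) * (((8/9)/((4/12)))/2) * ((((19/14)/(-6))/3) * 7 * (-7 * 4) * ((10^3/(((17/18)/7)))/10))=-7242714500/459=-15779334.42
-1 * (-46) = 46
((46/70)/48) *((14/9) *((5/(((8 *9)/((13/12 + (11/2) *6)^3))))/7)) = 1573612367/188116992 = 8.37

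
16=16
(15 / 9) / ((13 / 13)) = 5 / 3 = 1.67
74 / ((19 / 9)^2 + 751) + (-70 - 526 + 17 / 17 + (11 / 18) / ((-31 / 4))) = -5078925929 / 8536284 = -594.98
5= 5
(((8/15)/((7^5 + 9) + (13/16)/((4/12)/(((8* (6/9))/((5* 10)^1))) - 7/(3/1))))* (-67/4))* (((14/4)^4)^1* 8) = -6112946/9585705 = -0.64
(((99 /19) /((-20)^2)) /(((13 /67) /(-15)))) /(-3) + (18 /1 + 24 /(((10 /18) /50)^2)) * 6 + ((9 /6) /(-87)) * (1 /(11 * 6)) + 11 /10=22059066706753 /18910320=1166509.44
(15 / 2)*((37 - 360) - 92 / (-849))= -1370675 / 566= -2421.69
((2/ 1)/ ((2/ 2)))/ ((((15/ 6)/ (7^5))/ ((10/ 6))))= 67228/ 3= 22409.33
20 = 20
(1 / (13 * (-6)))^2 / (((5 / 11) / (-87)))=-319 / 10140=-0.03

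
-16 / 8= -2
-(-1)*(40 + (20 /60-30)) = 31 /3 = 10.33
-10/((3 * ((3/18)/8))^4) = -655360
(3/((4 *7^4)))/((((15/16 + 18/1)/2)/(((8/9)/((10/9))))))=32/1212505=0.00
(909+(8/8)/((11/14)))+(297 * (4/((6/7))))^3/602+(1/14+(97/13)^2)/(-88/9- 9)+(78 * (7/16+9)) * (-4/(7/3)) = 418206680141948/94565471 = 4422403.61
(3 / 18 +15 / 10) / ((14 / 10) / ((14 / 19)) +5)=50 / 207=0.24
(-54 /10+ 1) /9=-22 /45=-0.49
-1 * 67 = -67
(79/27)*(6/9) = 158/81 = 1.95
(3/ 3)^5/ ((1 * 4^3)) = 1/ 64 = 0.02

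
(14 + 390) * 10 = 4040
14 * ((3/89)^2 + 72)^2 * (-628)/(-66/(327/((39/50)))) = 2597596304128295400/8972140463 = 289518015.78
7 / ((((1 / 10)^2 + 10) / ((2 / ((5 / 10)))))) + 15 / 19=3.59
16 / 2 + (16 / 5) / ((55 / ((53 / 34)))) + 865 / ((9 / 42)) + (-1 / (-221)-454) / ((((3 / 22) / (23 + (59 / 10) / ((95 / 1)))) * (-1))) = 80825.43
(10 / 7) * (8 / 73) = 80 / 511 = 0.16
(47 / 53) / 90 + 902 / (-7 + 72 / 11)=-9465541 / 4770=-1984.39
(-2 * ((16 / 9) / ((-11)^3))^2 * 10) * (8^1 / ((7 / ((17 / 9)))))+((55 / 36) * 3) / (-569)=-167323213675 / 20575667682108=-0.01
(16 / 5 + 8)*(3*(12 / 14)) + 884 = 4564 / 5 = 912.80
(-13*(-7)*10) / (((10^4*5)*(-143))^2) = 7 / 393250000000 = 0.00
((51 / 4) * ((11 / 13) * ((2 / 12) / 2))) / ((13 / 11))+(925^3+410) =2140090360697 / 2704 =791453535.76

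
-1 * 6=-6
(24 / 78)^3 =0.03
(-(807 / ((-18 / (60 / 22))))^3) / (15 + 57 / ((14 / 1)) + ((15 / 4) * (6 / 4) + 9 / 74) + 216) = 201658529240 / 26565429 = 7591.01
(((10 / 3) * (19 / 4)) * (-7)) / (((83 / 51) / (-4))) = 22610 / 83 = 272.41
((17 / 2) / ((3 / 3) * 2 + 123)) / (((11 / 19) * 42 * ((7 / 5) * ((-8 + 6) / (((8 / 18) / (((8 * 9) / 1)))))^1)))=-323 / 52390800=-0.00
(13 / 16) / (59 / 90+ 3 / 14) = 4095 / 4384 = 0.93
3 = 3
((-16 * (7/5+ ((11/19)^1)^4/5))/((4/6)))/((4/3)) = -16683984/651605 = -25.60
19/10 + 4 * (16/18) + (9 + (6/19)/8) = 49573/3420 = 14.50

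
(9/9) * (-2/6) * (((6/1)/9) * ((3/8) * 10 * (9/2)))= -3.75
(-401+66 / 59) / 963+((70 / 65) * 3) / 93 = -8712541 / 22897251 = -0.38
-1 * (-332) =332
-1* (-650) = 650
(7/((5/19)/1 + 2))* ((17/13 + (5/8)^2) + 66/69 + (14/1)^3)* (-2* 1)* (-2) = 6990478271/205712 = 33981.87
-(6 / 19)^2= -36 / 361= -0.10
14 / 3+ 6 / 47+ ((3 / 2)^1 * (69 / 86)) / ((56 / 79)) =8817005 / 1358112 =6.49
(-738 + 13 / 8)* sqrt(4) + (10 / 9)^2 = -476771 / 324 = -1471.52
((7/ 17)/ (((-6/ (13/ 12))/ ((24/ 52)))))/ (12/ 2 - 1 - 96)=1/ 2652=0.00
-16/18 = -0.89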